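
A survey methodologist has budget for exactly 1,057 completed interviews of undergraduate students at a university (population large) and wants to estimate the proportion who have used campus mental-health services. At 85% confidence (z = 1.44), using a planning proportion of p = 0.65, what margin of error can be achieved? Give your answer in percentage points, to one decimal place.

SE(p̂) = √[p(1−p)/n] = √[0.2275/1057] = 0.01467.
E = z × SE = 1.44 × 0.01467 = 0.02113, or 2.1 percentage points.

2.1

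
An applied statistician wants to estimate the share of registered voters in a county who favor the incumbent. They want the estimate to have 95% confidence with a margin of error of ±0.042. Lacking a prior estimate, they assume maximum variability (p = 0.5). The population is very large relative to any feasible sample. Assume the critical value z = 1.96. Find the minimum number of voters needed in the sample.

With p = 0.5, p(1−p) = 0.25.
n = z²·p(1−p)/E² = 1.96² × 0.2500 / 0.042² = 3.8416 × 0.2500 / 0.001764 ≈ 544.44.
Rounding up gives n = 545.

545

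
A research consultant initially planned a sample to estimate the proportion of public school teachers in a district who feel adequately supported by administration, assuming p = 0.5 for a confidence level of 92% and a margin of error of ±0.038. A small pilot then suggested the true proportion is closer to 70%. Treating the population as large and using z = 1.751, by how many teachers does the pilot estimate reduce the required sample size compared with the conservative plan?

85

Conservative (p = 0.5): n = 1.751² × 0.25 / 0.038² ≈ 530.82 → 531.
Using p = 0.70: p(1−p) = 0.2100, so n = 1.751² × 0.2100 / 0.038² ≈ 445.89 → 446.
Reduction: 531 − 446 = 85.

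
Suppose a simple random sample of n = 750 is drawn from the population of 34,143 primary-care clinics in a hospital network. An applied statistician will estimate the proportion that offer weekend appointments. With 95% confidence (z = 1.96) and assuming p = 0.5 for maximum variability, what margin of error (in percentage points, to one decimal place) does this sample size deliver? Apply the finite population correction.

3.5

Finite-population factor: (N−n)/(N−1) = (34143−750)/(34143−1) = 0.9781.
SE(p̂) = √[p(1−p)/n · (N−n)/(N−1)] = √[0.2500/750 × 0.9781] = 0.01806.
E = z × SE = 1.96 × 0.01806 = 0.03539 ≈ 3.5 percentage points.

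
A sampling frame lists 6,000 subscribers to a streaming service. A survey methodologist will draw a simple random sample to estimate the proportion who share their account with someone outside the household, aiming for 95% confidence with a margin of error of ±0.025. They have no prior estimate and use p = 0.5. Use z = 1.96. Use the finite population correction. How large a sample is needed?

Unadjusted: n₀ = 1.96² × 0.50 × 0.50 / 0.025² ≈ 1536.64, so n₀ = 1537.
Finite population correction with N = 6,000: n = n₀ / (1 + (n₀−1)/N) = 1537 / (1 + 1536/6000) = 1537 / 1.2560 ≈ 1223.73.
Rounding up, n = 1224.

1224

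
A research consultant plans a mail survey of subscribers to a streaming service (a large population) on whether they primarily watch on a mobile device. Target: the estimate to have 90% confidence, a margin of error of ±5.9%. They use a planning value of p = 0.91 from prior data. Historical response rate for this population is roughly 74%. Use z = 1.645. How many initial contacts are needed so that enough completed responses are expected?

87

Completed interviews needed: n₀ = 1.645² × 0.0819 / 0.059² ≈ 63.67 → 64.
At a 74% response rate, contacts needed = 64 / 0.74 ≈ 86.49 → 87.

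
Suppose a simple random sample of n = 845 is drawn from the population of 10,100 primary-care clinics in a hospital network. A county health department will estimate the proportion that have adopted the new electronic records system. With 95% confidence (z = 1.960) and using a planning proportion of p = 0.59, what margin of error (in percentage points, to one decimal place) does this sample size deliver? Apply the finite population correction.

3.2

Finite-population factor: (N−n)/(N−1) = (10100−845)/(10100−1) = 0.9164.
SE(p̂) = √[p(1−p)/n · (N−n)/(N−1)] = √[0.2419/845 × 0.9164] = 0.01620.
E = z × SE = 1.960 × 0.01620 = 0.03175 ≈ 3.2 percentage points.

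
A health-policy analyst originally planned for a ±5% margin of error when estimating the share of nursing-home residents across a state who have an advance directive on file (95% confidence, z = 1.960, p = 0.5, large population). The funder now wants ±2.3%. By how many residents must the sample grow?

At ±5%: n = 1.960² × 0.2500 / 0.050² ≈ 384.16 → 385.
At ±2.3%: n = 1.960² × 0.2500 / 0.023² ≈ 1815.50 → 1816.
Additional respondents: 1816 − 385 = 1431.

1431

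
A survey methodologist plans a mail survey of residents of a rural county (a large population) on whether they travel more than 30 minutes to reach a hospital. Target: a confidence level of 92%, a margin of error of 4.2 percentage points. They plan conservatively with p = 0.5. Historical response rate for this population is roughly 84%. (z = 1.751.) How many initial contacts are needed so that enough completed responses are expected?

518

Completed interviews needed: n₀ = 1.751² × 0.2500 / 0.042² ≈ 434.52 → 435.
At an 84% response rate, contacts needed = 435 / 0.84 ≈ 517.86 → 518.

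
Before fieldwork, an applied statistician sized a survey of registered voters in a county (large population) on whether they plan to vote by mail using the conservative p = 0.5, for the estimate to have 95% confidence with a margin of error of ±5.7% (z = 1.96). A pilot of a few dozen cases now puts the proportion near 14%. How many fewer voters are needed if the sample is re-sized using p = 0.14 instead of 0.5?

153

Conservative (p = 0.5): n = 1.96² × 0.25 / 0.057² ≈ 295.60 → 296.
Using p = 0.14: p(1−p) = 0.1204, so n = 1.96² × 0.1204 / 0.057² ≈ 142.36 → 143.
Reduction: 296 − 143 = 153.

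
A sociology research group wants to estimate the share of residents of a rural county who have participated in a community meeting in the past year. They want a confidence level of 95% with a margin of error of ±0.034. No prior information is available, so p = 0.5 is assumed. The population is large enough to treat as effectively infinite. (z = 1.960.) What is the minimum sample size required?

831

With p = 0.5, p(1−p) = 0.25.
n = z²·p(1−p)/E² = 1.960² × 0.2500 / 0.034² = 3.8416 × 0.2500 / 0.001156 ≈ 830.80.
Rounding up gives n = 831.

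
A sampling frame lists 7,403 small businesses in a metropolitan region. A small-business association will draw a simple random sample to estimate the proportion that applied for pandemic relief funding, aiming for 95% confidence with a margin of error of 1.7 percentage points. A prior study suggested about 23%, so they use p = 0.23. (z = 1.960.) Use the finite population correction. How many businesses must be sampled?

1787

Unadjusted: n₀ = 1.960² × 0.23 × 0.77 / 0.017² ≈ 2354.14, so n₀ = 2355.
Finite population correction with N = 7,403: n = n₀ / (1 + (n₀−1)/N) = 2355 / (1 + 2354/7403) = 2355 / 1.3180 ≈ 1786.83.
Rounding up, n = 1787.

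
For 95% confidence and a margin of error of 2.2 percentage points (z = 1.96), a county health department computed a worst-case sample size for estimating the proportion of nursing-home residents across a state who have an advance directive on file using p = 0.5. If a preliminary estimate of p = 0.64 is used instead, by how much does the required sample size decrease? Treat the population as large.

156

Conservative (p = 0.5): n = 1.96² × 0.25 / 0.022² ≈ 1984.30 → 1985.
Using p = 0.64: p(1−p) = 0.2304, so n = 1.96² × 0.2304 / 0.022² ≈ 1828.73 → 1829.
Reduction: 1985 − 1829 = 156.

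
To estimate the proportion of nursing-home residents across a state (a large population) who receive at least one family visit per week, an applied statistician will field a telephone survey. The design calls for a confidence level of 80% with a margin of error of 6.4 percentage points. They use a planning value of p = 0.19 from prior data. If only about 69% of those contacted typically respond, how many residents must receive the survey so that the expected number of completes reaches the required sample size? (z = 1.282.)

90

Completed interviews needed: n₀ = 1.282² × 0.1539 / 0.064² ≈ 61.75 → 62.
At a 69% response rate, contacts needed = 62 / 0.69 ≈ 89.86 → 90.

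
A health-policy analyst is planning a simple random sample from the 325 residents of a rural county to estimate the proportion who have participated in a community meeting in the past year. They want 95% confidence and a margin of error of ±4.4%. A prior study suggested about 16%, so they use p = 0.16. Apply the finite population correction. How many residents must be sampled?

147

For 95% confidence, z = 1.96.
Unadjusted: n₀ = 1.96² × 0.16 × 0.84 / 0.044² ≈ 266.69, so n₀ = 267.
Finite population correction with N = 325: n = n₀ / (1 + (n₀−1)/N) = 267 / (1 + 266/325) = 267 / 1.8185 ≈ 146.83.
Rounding up, n = 147.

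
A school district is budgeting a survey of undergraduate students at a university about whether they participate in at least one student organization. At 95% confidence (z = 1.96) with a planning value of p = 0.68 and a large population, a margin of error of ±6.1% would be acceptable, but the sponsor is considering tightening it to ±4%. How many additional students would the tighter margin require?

At ±6.1%: n = 1.96² × 0.2176 / 0.061² ≈ 224.65 → 225.
At ±4%: n = 1.96² × 0.2176 / 0.040² ≈ 522.46 → 523.
Additional respondents: 523 − 225 = 298.

298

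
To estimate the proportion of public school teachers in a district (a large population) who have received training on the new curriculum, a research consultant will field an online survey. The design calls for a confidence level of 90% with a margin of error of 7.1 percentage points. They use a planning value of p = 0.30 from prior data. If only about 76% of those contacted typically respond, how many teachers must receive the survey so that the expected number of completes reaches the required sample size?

149

For 90% confidence, z = 1.645.
Completed interviews needed: n₀ = 1.645² × 0.2100 / 0.071² ≈ 112.73 → 113.
At a 76% response rate, contacts needed = 113 / 0.76 ≈ 148.68 → 149.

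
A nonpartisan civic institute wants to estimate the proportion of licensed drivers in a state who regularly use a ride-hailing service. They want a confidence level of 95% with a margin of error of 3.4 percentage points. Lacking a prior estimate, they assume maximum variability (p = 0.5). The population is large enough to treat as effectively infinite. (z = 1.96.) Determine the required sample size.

831

With p = 0.5, p(1−p) = 0.25.
n = z²·p(1−p)/E² = 1.96² × 0.2500 / 0.034² = 3.8416 × 0.2500 / 0.001156 ≈ 830.80.
Rounding up gives n = 831.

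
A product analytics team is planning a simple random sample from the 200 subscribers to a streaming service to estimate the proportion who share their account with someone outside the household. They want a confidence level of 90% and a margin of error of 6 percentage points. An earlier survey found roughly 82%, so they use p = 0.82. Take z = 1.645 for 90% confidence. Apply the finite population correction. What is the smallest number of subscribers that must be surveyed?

72

Unadjusted: n₀ = 1.645² × 0.82 × 0.18 / 0.060² ≈ 110.95, so n₀ = 111.
Finite population correction with N = 200: n = n₀ / (1 + (n₀−1)/N) = 111 / (1 + 110/200) = 111 / 1.5500 ≈ 71.61.
Rounding up, n = 72.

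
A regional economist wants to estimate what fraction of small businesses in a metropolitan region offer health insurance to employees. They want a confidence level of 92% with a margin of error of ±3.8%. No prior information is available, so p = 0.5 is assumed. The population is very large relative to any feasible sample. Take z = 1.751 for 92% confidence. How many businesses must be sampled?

531

With p = 0.5, p(1−p) = 0.25.
n = z²·p(1−p)/E² = 1.751² × 0.2500 / 0.038² = 3.0660 × 0.2500 / 0.001444 ≈ 530.82.
Rounding up gives n = 531.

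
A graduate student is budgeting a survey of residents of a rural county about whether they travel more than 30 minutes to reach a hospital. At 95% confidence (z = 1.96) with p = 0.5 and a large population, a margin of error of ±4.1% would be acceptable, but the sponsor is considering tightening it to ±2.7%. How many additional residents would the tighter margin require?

746

At ±4.1%: n = 1.96² × 0.2500 / 0.041² ≈ 571.33 → 572.
At ±2.7%: n = 1.96² × 0.2500 / 0.027² ≈ 1317.42 → 1318.
Additional respondents: 1318 − 572 = 746.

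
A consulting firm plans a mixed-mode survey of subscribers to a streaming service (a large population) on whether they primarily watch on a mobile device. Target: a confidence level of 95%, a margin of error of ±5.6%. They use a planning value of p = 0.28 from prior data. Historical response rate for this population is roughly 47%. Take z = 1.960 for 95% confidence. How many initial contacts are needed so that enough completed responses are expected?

Completed interviews needed: n₀ = 1.960² × 0.2016 / 0.056² ≈ 246.96 → 247.
At a 47% response rate, contacts needed = 247 / 0.47 ≈ 525.53 → 526.

526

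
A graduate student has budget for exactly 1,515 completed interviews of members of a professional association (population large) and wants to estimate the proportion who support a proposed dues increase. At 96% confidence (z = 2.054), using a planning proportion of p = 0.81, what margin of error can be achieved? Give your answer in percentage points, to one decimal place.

SE(p̂) = √[p(1−p)/n] = √[0.1539/1515] = 0.01008.
E = z × SE = 2.054 × 0.01008 = 0.02070, or 2.1 percentage points.

2.1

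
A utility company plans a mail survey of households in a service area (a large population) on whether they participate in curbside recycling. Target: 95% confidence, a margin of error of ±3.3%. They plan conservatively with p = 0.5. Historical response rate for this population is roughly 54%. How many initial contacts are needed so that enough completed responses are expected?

For 95% confidence, z = 1.960.
Completed interviews needed: n₀ = 1.960² × 0.2500 / 0.033² ≈ 881.91 → 882.
At a 54% response rate, contacts needed = 882 / 0.54 ≈ 1633.33 → 1634.

1634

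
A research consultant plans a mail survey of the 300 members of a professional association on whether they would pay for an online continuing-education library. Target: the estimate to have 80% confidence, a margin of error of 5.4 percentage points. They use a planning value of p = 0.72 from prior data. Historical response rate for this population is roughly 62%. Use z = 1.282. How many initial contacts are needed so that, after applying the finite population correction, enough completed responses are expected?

134

Completed interviews needed (unadjusted): n₀ = 1.282² × 0.2016 / 0.054² ≈ 113.63 → 114.
FPC for N = 300: n = 114 / (1 + 113/300) = 114 / 1.3767 ≈ 82.81 → 83.
At a 62% response rate, contacts needed = 83 / 0.62 ≈ 133.87 → 134.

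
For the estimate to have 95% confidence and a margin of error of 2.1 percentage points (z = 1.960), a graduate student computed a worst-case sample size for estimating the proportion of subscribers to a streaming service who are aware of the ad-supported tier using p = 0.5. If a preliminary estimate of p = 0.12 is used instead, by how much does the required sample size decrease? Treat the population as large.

Conservative (p = 0.5): n = 1.960² × 0.25 / 0.021² ≈ 2177.78 → 2178.
Using p = 0.12: p(1−p) = 0.1056, so n = 1.960² × 0.1056 / 0.021² ≈ 919.89 → 920.
Reduction: 2178 − 920 = 1258.

1258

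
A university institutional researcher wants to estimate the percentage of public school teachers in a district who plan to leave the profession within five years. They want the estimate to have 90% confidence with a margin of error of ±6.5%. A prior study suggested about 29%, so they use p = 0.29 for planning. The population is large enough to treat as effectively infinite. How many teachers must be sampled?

132

For 90% confidence, z = 1.64.
With p = 0.29, p(1−p) = 0.2059.
n = z²·p(1−p)/E² = 1.64² × 0.2059 / 0.065² = 2.6896 × 0.2059 / 0.004225 ≈ 131.07.
Rounding up gives n = 132.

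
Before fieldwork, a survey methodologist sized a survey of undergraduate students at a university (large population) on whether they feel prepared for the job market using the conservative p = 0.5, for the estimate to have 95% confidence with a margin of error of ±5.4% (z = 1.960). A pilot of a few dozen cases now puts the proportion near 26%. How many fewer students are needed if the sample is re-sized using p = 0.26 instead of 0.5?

76

Conservative (p = 0.5): n = 1.960² × 0.25 / 0.054² ≈ 329.36 → 330.
Using p = 0.26: p(1−p) = 0.1924, so n = 1.960² × 0.1924 / 0.054² ≈ 253.47 → 254.
Reduction: 330 − 254 = 76.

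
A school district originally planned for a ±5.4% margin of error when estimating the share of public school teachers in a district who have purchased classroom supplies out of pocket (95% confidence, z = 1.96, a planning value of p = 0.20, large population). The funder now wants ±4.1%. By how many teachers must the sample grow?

155

At ±5.4%: n = 1.96² × 0.1600 / 0.054² ≈ 210.79 → 211.
At ±4.1%: n = 1.96² × 0.1600 / 0.041² ≈ 365.65 → 366.
Additional respondents: 366 − 211 = 155.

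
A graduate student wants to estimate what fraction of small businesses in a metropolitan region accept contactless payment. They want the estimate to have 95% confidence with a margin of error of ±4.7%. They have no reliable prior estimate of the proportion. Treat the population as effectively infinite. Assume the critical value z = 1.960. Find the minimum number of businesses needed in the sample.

With no prior estimate, use p = 0.5, giving p(1−p) = 0.25.
n = z²·p(1−p)/E² = 1.960² × 0.2500 / 0.047² = 3.8416 × 0.2500 / 0.002209 ≈ 434.77.
Rounding up gives n = 435.

435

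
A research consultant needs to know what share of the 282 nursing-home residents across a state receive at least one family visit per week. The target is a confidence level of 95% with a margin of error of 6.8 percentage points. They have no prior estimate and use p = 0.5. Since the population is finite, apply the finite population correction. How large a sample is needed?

120

For 95% confidence, z = 1.960.
Unadjusted: n₀ = 1.960² × 0.50 × 0.50 / 0.068² ≈ 207.70, so n₀ = 208.
Finite population correction with N = 282: n = n₀ / (1 + (n₀−1)/N) = 208 / (1 + 207/282) = 208 / 1.7340 ≈ 119.95.
Rounding up, n = 120.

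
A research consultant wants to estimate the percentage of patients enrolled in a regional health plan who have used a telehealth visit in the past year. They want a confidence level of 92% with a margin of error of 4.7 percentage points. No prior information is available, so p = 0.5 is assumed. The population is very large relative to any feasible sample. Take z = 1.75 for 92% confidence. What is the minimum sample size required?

With p = 0.5, p(1−p) = 0.25.
n = z²·p(1−p)/E² = 1.75² × 0.2500 / 0.047² = 3.0625 × 0.2500 / 0.002209 ≈ 346.59.
Rounding up gives n = 347.

347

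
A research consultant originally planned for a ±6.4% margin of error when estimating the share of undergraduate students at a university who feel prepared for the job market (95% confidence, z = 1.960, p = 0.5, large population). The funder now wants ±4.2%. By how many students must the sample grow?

310

At ±6.4%: n = 1.960² × 0.2500 / 0.064² ≈ 234.47 → 235.
At ±4.2%: n = 1.960² × 0.2500 / 0.042² ≈ 544.44 → 545.
Additional respondents: 545 − 235 = 310.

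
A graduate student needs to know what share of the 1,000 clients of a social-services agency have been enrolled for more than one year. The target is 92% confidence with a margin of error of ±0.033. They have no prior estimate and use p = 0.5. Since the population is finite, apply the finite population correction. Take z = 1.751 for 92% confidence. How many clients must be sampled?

Unadjusted: n₀ = 1.751² × 0.50 × 0.50 / 0.033² ≈ 703.86, so n₀ = 704.
Finite population correction with N = 1,000: n = n₀ / (1 + (n₀−1)/N) = 704 / (1 + 703/1000) = 704 / 1.7030 ≈ 413.39.
Rounding up, n = 414.

414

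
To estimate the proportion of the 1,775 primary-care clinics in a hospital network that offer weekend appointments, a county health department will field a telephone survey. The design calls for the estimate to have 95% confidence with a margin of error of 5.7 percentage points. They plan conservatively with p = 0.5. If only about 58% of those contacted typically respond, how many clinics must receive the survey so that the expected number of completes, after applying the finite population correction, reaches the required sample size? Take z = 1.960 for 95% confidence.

438

Completed interviews needed (unadjusted): n₀ = 1.960² × 0.2500 / 0.057² ≈ 295.60 → 296.
FPC for N = 1,775: n = 296 / (1 + 295/1775) = 296 / 1.1662 ≈ 253.82 → 254.
At a 58% response rate, contacts needed = 254 / 0.58 ≈ 437.93 → 438.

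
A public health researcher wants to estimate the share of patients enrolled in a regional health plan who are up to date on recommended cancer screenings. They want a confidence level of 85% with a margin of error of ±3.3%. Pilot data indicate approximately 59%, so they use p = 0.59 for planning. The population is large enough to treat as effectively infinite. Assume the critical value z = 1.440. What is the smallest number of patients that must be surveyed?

With p = 0.59, p(1−p) = 0.2419.
n = z²·p(1−p)/E² = 1.440² × 0.2419 / 0.033² = 2.0736 × 0.2419 / 0.001089 ≈ 460.61.
Rounding up gives n = 461.

461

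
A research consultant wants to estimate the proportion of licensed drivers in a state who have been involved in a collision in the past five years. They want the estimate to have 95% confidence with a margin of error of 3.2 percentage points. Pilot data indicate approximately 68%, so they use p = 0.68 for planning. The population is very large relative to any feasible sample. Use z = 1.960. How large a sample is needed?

817

With p = 0.68, p(1−p) = 0.2176.
n = z²·p(1−p)/E² = 1.960² × 0.2176 / 0.032² = 3.8416 × 0.2176 / 0.001024 ≈ 816.34.
Rounding up gives n = 817.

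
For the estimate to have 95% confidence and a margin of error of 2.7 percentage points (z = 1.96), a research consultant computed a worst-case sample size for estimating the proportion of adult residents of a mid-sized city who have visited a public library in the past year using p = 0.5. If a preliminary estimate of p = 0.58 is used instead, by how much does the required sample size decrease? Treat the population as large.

34

Conservative (p = 0.5): n = 1.96² × 0.25 / 0.027² ≈ 1317.42 → 1318.
Using p = 0.58: p(1−p) = 0.2436, so n = 1.96² × 0.2436 / 0.027² ≈ 1283.70 → 1284.
Reduction: 1318 − 1284 = 34.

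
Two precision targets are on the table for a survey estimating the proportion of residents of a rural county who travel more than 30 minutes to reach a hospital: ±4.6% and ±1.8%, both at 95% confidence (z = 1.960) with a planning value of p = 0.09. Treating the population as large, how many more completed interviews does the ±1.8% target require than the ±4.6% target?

At ±4.6%: n = 1.960² × 0.0819 / 0.046² ≈ 148.69 → 149.
At ±1.8%: n = 1.960² × 0.0819 / 0.018² ≈ 971.07 → 972.
Additional respondents: 972 − 149 = 823.

823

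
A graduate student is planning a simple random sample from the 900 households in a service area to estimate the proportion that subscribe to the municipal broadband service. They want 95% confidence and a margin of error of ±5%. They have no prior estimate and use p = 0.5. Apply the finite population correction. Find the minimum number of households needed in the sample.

For 95% confidence, z = 1.96.
Unadjusted: n₀ = 1.96² × 0.50 × 0.50 / 0.050² ≈ 384.16, so n₀ = 385.
Finite population correction with N = 900: n = n₀ / (1 + (n₀−1)/N) = 385 / (1 + 384/900) = 385 / 1.4267 ≈ 269.86.
Rounding up, n = 270.

270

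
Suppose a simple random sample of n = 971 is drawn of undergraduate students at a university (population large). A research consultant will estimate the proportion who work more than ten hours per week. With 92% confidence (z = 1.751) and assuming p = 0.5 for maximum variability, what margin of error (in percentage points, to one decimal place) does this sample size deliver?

2.8

SE(p̂) = √[p(1−p)/n] = √[0.2500/971] = 0.01605.
E = z × SE = 1.751 × 0.01605 = 0.02810, or 2.8 percentage points.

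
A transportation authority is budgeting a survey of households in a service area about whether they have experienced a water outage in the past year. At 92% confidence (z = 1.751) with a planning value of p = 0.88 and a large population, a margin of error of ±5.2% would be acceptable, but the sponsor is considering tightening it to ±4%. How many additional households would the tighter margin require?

83

At ±5.2%: n = 1.751² × 0.1056 / 0.052² ≈ 119.74 → 120.
At ±4%: n = 1.751² × 0.1056 / 0.040² ≈ 202.36 → 203.
Additional respondents: 203 − 120 = 83.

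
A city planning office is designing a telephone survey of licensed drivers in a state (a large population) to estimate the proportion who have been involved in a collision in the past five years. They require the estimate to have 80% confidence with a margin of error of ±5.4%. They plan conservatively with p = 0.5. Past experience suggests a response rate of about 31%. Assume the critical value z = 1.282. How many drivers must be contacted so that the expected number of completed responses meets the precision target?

455

Completed interviews needed: n₀ = 1.282² × 0.2500 / 0.054² ≈ 140.91 → 141.
At a 31% response rate, contacts needed = 141 / 0.31 ≈ 454.84 → 455.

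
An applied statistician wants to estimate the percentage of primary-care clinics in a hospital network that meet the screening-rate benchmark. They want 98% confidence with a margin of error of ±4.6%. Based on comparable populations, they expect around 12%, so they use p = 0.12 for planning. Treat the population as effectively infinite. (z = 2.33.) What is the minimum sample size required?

With p = 0.12, p(1−p) = 0.1056.
n = z²·p(1−p)/E² = 2.33² × 0.1056 / 0.046² = 5.4289 × 0.1056 / 0.002116 ≈ 270.93.
Rounding up gives n = 271.

271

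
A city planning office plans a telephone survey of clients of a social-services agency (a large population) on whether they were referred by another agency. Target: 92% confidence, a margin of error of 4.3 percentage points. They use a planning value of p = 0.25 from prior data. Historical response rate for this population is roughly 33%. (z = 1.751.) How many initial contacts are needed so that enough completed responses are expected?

943

Completed interviews needed: n₀ = 1.751² × 0.1875 / 0.043² ≈ 310.91 → 311.
At a 33% response rate, contacts needed = 311 / 0.33 ≈ 942.42 → 943.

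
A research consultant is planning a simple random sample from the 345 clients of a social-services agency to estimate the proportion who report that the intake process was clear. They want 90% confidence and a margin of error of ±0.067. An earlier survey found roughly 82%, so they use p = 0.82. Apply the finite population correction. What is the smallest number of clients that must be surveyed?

71

For 90% confidence, z = 1.64.
Unadjusted: n₀ = 1.64² × 0.82 × 0.18 / 0.067² ≈ 88.44, so n₀ = 89.
Finite population correction with N = 345: n = n₀ / (1 + (n₀−1)/N) = 89 / (1 + 88/345) = 89 / 1.2551 ≈ 70.91.
Rounding up, n = 71.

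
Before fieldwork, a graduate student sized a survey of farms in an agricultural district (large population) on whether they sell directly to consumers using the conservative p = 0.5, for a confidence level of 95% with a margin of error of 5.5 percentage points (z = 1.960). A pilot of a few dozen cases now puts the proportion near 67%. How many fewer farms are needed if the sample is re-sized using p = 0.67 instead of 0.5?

37

Conservative (p = 0.5): n = 1.960² × 0.25 / 0.055² ≈ 317.49 → 318.
Using p = 0.67: p(1−p) = 0.2211, so n = 1.960² × 0.2211 / 0.055² ≈ 280.79 → 281.
Reduction: 318 − 281 = 37.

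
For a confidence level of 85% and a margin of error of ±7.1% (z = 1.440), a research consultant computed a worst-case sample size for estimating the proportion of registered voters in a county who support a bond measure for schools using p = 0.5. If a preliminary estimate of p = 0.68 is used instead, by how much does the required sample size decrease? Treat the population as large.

Conservative (p = 0.5): n = 1.440² × 0.25 / 0.071² ≈ 102.84 → 103.
Using p = 0.68: p(1−p) = 0.2176, so n = 1.440² × 0.2176 / 0.071² ≈ 89.51 → 90.
Reduction: 103 − 90 = 13.

13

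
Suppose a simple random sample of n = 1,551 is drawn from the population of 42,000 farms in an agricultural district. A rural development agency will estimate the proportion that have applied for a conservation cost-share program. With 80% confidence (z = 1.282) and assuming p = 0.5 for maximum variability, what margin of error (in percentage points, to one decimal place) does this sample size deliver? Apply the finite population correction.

1.6

Finite-population factor: (N−n)/(N−1) = (42000−1551)/(42000−1) = 0.9631.
SE(p̂) = √[p(1−p)/n · (N−n)/(N−1)] = √[0.2500/1551 × 0.9631] = 0.01246.
E = z × SE = 1.282 × 0.01246 = 0.01597 ≈ 1.6 percentage points.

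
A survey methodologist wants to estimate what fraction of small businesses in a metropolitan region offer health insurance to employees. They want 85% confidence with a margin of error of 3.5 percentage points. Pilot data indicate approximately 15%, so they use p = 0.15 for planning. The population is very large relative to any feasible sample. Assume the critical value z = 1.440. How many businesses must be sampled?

216

With p = 0.15, p(1−p) = 0.1275.
n = z²·p(1−p)/E² = 1.440² × 0.1275 / 0.035² = 2.0736 × 0.1275 / 0.001225 ≈ 215.82.
Rounding up gives n = 216.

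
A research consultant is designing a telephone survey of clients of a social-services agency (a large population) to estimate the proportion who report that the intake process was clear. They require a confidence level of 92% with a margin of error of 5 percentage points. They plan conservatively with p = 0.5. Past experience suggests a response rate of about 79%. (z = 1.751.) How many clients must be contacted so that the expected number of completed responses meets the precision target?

389

Completed interviews needed: n₀ = 1.751² × 0.2500 / 0.050² ≈ 306.60 → 307.
At a 79% response rate, contacts needed = 307 / 0.79 ≈ 388.61 → 389.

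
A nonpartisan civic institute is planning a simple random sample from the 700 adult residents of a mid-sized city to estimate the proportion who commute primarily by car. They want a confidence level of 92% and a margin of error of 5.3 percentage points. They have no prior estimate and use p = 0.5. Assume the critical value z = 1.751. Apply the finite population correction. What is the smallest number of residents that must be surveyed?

Unadjusted: n₀ = 1.751² × 0.50 × 0.50 / 0.053² ≈ 272.87, so n₀ = 273.
Finite population correction with N = 700: n = n₀ / (1 + (n₀−1)/N) = 273 / (1 + 272/700) = 273 / 1.3886 ≈ 196.60.
Rounding up, n = 197.

197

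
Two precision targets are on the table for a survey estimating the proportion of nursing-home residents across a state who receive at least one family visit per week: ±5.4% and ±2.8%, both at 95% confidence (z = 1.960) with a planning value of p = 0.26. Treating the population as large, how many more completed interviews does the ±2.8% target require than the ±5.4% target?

689

At ±5.4%: n = 1.960² × 0.1924 / 0.054² ≈ 253.47 → 254.
At ±2.8%: n = 1.960² × 0.1924 / 0.028² ≈ 942.76 → 943.
Additional respondents: 943 − 254 = 689.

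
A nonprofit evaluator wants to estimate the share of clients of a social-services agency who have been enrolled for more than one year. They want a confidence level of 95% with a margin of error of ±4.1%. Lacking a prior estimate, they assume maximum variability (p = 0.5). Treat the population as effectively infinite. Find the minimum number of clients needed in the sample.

572

For 95% confidence, z = 1.960.
With p = 0.5, p(1−p) = 0.25.
n = z²·p(1−p)/E² = 1.960² × 0.2500 / 0.041² = 3.8416 × 0.2500 / 0.001681 ≈ 571.33.
Rounding up gives n = 572.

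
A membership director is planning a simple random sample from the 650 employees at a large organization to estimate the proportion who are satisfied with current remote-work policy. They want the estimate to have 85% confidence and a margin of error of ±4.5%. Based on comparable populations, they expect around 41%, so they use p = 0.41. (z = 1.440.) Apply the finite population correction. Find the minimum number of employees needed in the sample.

180

Unadjusted: n₀ = 1.440² × 0.41 × 0.59 / 0.045² ≈ 247.71, so n₀ = 248.
Finite population correction with N = 650: n = n₀ / (1 + (n₀−1)/N) = 248 / (1 + 247/650) = 248 / 1.3800 ≈ 179.71.
Rounding up, n = 180.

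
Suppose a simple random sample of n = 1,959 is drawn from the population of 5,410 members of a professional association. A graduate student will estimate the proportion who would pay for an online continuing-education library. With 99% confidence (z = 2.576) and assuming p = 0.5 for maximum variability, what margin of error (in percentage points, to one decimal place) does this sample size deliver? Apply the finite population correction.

2.3

Finite-population factor: (N−n)/(N−1) = (5410−1959)/(5410−1) = 0.6380.
SE(p̂) = √[p(1−p)/n · (N−n)/(N−1)] = √[0.2500/1959 × 0.6380] = 0.00902.
E = z × SE = 2.576 × 0.00902 = 0.02324 ≈ 2.3 percentage points.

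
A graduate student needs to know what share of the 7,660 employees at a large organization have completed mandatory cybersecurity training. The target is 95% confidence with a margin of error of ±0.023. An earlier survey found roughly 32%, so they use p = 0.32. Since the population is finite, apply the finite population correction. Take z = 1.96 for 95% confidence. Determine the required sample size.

Unadjusted: n₀ = 1.96² × 0.32 × 0.68 / 0.023² ≈ 1580.21, so n₀ = 1581.
Finite population correction with N = 7,660: n = n₀ / (1 + (n₀−1)/N) = 1581 / (1 + 1580/7660) = 1581 / 1.2063 ≈ 1310.66.
Rounding up, n = 1311.

1311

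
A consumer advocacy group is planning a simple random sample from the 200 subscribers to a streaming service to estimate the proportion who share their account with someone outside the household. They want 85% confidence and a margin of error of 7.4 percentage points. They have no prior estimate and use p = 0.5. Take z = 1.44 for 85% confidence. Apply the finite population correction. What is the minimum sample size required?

65

Unadjusted: n₀ = 1.44² × 0.50 × 0.50 / 0.074² ≈ 94.67, so n₀ = 95.
Finite population correction with N = 200: n = n₀ / (1 + (n₀−1)/N) = 95 / (1 + 94/200) = 95 / 1.4700 ≈ 64.63.
Rounding up, n = 65.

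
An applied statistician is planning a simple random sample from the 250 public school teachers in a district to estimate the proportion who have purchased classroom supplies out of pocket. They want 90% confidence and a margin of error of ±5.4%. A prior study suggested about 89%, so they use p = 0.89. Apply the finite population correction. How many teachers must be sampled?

For 90% confidence, z = 1.64.
Unadjusted: n₀ = 1.64² × 0.89 × 0.11 / 0.054² ≈ 90.30, so n₀ = 91.
Finite population correction with N = 250: n = n₀ / (1 + (n₀−1)/N) = 91 / (1 + 90/250) = 91 / 1.3600 ≈ 66.91.
Rounding up, n = 67.

67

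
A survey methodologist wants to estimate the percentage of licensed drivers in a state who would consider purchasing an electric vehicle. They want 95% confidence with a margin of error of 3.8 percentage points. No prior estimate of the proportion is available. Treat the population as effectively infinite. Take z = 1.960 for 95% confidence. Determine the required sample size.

With no prior estimate, use p = 0.5, giving p(1−p) = 0.25.
n = z²·p(1−p)/E² = 1.960² × 0.2500 / 0.038² = 3.8416 × 0.2500 / 0.001444 ≈ 665.10.
Rounding up gives n = 666.

666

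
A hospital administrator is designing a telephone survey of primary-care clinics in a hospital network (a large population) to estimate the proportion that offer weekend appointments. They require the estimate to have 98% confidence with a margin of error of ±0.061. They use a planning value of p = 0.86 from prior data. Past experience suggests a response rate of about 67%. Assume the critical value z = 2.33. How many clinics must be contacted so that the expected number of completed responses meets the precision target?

Completed interviews needed: n₀ = 2.33² × 0.1204 / 0.061² ≈ 175.66 → 176.
At a 67% response rate, contacts needed = 176 / 0.67 ≈ 262.69 → 263.

263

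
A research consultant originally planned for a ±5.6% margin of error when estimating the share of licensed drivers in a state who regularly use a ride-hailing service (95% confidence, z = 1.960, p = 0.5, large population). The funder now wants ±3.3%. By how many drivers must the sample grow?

At ±5.6%: n = 1.960² × 0.2500 / 0.056² ≈ 306.25 → 307.
At ±3.3%: n = 1.960² × 0.2500 / 0.033² ≈ 881.91 → 882.
Additional respondents: 882 − 307 = 575.

575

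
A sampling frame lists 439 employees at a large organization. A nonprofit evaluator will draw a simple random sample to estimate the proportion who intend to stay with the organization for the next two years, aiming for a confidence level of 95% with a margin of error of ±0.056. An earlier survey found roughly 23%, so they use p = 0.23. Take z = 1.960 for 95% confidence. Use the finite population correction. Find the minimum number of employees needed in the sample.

Unadjusted: n₀ = 1.960² × 0.23 × 0.77 / 0.056² ≈ 216.95, so n₀ = 217.
Finite population correction with N = 439: n = n₀ / (1 + (n₀−1)/N) = 217 / (1 + 216/439) = 217 / 1.4920 ≈ 145.44.
Rounding up, n = 146.

146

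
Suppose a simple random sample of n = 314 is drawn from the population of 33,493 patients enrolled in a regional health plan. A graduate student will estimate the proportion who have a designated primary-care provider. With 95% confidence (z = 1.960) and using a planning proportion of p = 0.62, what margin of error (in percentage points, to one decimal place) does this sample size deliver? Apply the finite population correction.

Finite-population factor: (N−n)/(N−1) = (33493−314)/(33493−1) = 0.9907.
SE(p̂) = √[p(1−p)/n · (N−n)/(N−1)] = √[0.2356/314 × 0.9907] = 0.02726.
E = z × SE = 1.960 × 0.02726 = 0.05344 ≈ 5.3 percentage points.

5.3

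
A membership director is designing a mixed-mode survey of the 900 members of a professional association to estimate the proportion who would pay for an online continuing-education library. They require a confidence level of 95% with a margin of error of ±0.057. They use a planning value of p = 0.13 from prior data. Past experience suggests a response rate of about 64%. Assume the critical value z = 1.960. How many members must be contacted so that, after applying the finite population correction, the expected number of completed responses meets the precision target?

183

Completed interviews needed (unadjusted): n₀ = 1.960² × 0.1131 / 0.057² ≈ 133.73 → 134.
FPC for N = 900: n = 134 / (1 + 133/900) = 134 / 1.1478 ≈ 116.75 → 117.
At a 64% response rate, contacts needed = 117 / 0.64 ≈ 182.81 → 183.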